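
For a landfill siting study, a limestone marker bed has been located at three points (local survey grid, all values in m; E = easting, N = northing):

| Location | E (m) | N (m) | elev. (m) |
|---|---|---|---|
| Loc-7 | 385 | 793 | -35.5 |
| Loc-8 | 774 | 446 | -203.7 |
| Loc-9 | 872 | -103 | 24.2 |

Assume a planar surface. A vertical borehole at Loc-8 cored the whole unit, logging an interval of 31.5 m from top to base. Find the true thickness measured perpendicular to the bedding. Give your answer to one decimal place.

Two edge vectors: Loc-7→Loc-8 = (389, -347, -168.2), Loc-7→Loc-9 = (487, -896, 59.7).
Normal n = (Loc-7→Loc-8) × (Loc-7→Loc-9) = (-171423.1, -105136.7, -179555).
So ∂z/∂E = −n_x/n_z = −0.95471 and ∂z/∂N = −n_y/n_z = −0.58554.
|∇z| = √(a²+b²) = 1.11997, so dip δ = arctan(1.11997) = 48.24°.
True thickness = vertical thickness × cos δ = 31.5 × cos 48.24° = 21.0 m.

21.0 m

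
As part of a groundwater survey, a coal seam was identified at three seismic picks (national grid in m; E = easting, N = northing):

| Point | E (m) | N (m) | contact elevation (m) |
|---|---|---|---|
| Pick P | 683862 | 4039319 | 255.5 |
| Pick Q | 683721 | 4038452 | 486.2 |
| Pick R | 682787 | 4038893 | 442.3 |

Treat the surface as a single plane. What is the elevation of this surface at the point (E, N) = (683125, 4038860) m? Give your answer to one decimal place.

426.0 m

Two edge vectors: Pick P→Pick Q = (-141, -867, 230.7), Pick P→Pick R = (-1075, -426, 186.8).
Normal n = (Pick P→Pick Q) × (Pick P→Pick R) = (-63677.4, -221663.7, -871959).
So ∂z/∂E = −n_x/n_z = −0.073027975 and ∂z/∂N = −n_y/n_z = −0.254213444.
Intercept c from Pick P: 255.5 + 49941.06 + 1026849.19 = 1077045.75.
At (683125, 4038860): z = −49887.2 − 1026732.5 + 1077045.75 = 426.0 m.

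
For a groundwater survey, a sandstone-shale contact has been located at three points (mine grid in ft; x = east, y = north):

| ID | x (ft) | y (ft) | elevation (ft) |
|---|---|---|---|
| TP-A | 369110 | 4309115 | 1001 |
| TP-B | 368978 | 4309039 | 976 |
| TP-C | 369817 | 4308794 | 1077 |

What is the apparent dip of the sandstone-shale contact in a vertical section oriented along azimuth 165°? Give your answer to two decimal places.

2.27°

Let the plane be z = a·x + b·y + c.
TP-B−TP-A: −132a − 76b = −25;  TP-C−TP-A: 707a − 321b = 76.
Solving gives a = 0.14360, b = 0.07953.
Unit vector along 165° is (sin 165°, cos 165°) = (0.2588, -0.9659).
Slope in that direction = a·(0.2588) + b·(-0.9659) = −0.03965.
Apparent dip = arctan|0.03965| = 2.27° (true dip is 9.3°, so apparent ≤ true as expected).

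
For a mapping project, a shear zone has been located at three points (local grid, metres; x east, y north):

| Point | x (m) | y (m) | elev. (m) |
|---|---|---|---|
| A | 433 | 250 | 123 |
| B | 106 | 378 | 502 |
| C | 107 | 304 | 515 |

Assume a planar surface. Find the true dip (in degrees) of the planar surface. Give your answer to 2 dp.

51.32°

Two edge vectors: A→B = (-327, 128, 379), A→C = (-326, 54, 392).
Normal n = (A→B) × (A→C) = (29710, 4630, 24070).
So ∂z/∂x = −n_x/n_z = −1.23432 and ∂z/∂y = −n_y/n_z = −0.19236.
Gradient magnitude |∇z| = √(a² + b²) = √(1.52354 + 0.03700) = 1.24921.
True dip = arctan(1.24921) = 51.32°, dipping toward E (azimuth ≈ 081°).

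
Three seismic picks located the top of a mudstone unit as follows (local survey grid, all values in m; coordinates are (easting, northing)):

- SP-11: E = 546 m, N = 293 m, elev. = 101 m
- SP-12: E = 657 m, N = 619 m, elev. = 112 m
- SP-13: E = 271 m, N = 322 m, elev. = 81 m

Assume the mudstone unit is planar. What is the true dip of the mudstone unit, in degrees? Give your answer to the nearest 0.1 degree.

Let the plane be z = a·E + b·N + c.
SP-12−SP-11: 111a + 326b = 11;  SP-13−SP-11: −275a + 29b = −20.
Solving gives a = 0.07364, b = 0.00867.
Gradient magnitude |∇z| = √(a² + b²) = √(0.00542 + 0.00008) = 0.07415.
True dip = arctan(0.07415) = 4.2°, dipping toward W (azimuth ≈ 263°).

4.2°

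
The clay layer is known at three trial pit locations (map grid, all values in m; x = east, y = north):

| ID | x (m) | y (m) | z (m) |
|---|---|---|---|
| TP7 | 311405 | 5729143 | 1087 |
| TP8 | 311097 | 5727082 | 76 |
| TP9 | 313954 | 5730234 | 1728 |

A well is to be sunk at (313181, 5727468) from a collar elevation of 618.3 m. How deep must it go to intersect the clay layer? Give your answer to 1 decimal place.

263.1 m

Let the plane be z = a·x + b·y + c.
TP8−TP7: −308a − 2061b = −1011;  TP9−TP7: 2549a + 1091b = 641.
Solving gives a = 0.044352157, b = 0.483910498.
Then c = 1087 − a·311405 − b·5729143 = −2785116.92.
At (313181, 5727468): z_contact = 13890.25 + 2771581.89 − 2785116.92 = 355.22 m.
Depth below ground = 618.3 − 355.22 = 263.1 m.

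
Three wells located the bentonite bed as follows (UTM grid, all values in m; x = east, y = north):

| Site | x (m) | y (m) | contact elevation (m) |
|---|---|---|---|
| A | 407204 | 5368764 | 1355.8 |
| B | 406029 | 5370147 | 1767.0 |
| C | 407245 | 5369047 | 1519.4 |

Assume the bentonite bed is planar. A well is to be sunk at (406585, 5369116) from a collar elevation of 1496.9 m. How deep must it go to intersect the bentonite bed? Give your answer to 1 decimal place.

126.8 m

Let the plane be z = a·x + b·y + c.
B−A: −1175a + 1383b = 411.2;  C−A: 41a + 283b = 163.6.
Solving gives a = 0.282326040, b = 0.537189514.
Then c = 1355.8 − a·407204 − b·5368764 = −2997652.21.
At (406585, 5369116): z_contact = 114789.53 + 2884232.81 − 2997652.21 = 1370.13 m.
Depth below ground = 1496.9 − 1370.13 = 126.8 m.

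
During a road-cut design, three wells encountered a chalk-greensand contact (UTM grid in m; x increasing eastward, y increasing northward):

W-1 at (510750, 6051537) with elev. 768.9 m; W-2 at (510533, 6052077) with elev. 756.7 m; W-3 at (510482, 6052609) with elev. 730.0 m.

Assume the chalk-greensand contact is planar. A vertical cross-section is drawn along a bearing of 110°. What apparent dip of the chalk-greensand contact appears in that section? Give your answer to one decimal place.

3.7°

Two edge vectors: W-1→W-2 = (-217, 540, -12.2), W-1→W-3 = (-268, 1072, -38.9).
Normal n = (W-1→W-2) × (W-1→W-3) = (-7927.6, -5171.7, -87904).
So ∂z/∂x = −n_x/n_z = −0.09018 and ∂z/∂y = −n_y/n_z = −0.05883.
Unit vector along 110° is (sin 110°, cos 110°) = (0.9397, -0.3420).
Slope in that direction = a·(0.9397) + b·(-0.3420) = −0.06462.
Apparent dip = arctan|0.06462| = 3.7° (true dip is 6.1°, so apparent ≤ true as expected).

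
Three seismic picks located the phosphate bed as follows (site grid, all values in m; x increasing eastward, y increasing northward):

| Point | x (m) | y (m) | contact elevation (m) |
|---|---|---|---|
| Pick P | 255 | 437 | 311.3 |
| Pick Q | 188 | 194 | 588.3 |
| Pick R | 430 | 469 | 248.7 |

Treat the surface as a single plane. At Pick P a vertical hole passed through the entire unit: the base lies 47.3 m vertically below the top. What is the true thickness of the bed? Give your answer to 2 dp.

31.69 m

Let the plane be z = a·x + b·y + c.
Pick Q−Pick P: −67a − 243b = 277;  Pick R−Pick P: 175a + 32b = −62.6.
Solving gives a = −0.15720, b = −1.09658.
|∇z| = √(a²+b²) = 1.10779, so dip δ = arctan(1.10779) = 47.93°.
True thickness = vertical thickness × cos δ = 47.3 × cos 47.93° = 31.69 m.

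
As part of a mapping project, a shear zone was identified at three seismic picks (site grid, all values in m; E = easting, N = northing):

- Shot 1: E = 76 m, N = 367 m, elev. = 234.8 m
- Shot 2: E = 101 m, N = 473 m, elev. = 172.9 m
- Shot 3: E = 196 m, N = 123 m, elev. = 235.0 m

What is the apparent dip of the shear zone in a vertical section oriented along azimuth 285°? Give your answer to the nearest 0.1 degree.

33.9°

Two edge vectors: Shot 1→Shot 2 = (25, 106, -61.9), Shot 1→Shot 3 = (120, -244, 0.2).
Normal n = (Shot 1→Shot 2) × (Shot 1→Shot 3) = (-15082.4, -7433, -18820).
So ∂z/∂E = −n_x/n_z = −0.80140 and ∂z/∂N = −n_y/n_z = −0.39495.
Unit vector along 285° is (sin 285°, cos 285°) = (-0.9659, 0.2588).
Slope in that direction = a·(-0.9659) + b·(0.2588) = 0.67187.
Apparent dip = arctan|0.67187| = 33.9° (true dip is 41.8°, so apparent ≤ true as expected).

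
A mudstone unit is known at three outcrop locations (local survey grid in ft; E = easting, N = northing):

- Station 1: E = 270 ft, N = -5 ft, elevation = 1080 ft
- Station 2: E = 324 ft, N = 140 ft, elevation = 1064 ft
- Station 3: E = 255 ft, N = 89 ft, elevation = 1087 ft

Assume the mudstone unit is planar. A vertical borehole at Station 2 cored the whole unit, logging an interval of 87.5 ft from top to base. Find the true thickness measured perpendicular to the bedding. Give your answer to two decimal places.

82.64 ft

Let the plane be z = a·E + b·N + c.
Station 2−Station 1: 54a + 145b = −16;  Station 3−Station 1: −15a + 94b = 7.
Solving gives a = −0.34740, b = 0.01903.
|∇z| = √(a²+b²) = 0.34792, so dip δ = arctan(0.34792) = 19.18°.
True thickness = vertical thickness × cos δ = 87.5 × cos 19.18° = 82.64 ft.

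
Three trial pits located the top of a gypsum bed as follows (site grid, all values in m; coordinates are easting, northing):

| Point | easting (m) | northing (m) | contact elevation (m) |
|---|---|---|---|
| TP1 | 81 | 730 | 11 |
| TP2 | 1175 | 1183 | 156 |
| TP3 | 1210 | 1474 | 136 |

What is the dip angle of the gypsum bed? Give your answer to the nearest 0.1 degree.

10.8°

Two edge vectors: TP1→TP2 = (1094, 453, 145), TP1→TP3 = (1129, 744, 125).
Normal n = (TP1→TP2) × (TP1→TP3) = (-51255, 26955, 302499).
So ∂z/∂easting = −n_x/n_z = 0.16944 and ∂z/∂northing = −n_y/n_z = −0.08911.
Gradient magnitude |∇z| = √(a² + b²) = √(0.02871 + 0.00794) = 0.19144.
True dip = arctan(0.19144) = 10.8°, dipping toward WNW (azimuth ≈ 298°).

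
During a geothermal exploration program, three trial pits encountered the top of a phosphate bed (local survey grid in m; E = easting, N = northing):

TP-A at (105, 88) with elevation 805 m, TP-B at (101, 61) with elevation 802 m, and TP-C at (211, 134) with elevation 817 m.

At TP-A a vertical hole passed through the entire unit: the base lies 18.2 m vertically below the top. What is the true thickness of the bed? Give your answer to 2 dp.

Two edge vectors: TP-A→TP-B = (-4, -27, -3), TP-A→TP-C = (106, 46, 12).
Normal n = (TP-A→TP-B) × (TP-A→TP-C) = (-186, -270, 2678).
So ∂z/∂E = −n_x/n_z = 0.06945 and ∂z/∂N = −n_y/n_z = 0.10082.
|∇z| = √(a²+b²) = 0.12243, so dip δ = arctan(0.12243) = 6.98°.
True thickness = vertical thickness × cos δ = 18.2 × cos 6.98° = 18.07 m.

18.07 m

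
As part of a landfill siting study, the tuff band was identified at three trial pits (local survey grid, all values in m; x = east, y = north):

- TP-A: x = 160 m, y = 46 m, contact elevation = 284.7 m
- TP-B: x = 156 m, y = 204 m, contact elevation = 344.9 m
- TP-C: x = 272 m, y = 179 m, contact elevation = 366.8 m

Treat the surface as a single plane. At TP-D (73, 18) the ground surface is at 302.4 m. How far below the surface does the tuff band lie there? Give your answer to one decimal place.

52.3 m

Let the plane be z = a·x + b·y + c.
TP-B−TP-A: −4a + 158b = 60.2;  TP-C−TP-A: 112a + 133b = 82.1.
Solving gives a = 0.27239, b = 0.38791.
Then c = 284.7 − a·160 − b·46 = 223.27.
At (73, 18): z_contact = 19.88 + 6.98 + 223.27 = 250.14 m.
Depth below ground = 302.4 − 250.14 = 52.3 m.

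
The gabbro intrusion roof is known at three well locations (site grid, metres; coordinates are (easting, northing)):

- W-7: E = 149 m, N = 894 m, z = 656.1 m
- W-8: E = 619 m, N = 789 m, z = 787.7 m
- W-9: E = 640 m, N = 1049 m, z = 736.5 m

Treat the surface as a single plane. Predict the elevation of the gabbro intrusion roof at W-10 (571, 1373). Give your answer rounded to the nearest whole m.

Two edge vectors: W-7→W-8 = (470, -105, 131.6), W-7→W-9 = (491, 155, 80.4).
Normal n = (W-7→W-8) × (W-7→W-9) = (-28840, 26827.6, 124405).
So ∂z/∂E = −n_x/n_z = 0.23182 and ∂z/∂N = −n_y/n_z = −0.21565.
Intercept c from W-7: 656.1 − 34.54 + 192.79 = 814.35.
At (571, 1373): z = 132.4 − 296.1 + 814.35 = 650.6 m.

651 m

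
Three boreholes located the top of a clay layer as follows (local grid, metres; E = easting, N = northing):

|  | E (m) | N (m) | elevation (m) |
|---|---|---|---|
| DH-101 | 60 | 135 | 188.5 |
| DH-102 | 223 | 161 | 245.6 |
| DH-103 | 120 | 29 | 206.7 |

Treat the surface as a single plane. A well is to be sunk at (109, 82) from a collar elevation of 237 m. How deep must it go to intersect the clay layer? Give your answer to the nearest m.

Two edge vectors: DH-101→DH-102 = (163, 26, 57.1), DH-101→DH-103 = (60, -106, 18.2).
Normal n = (DH-101→DH-102) × (DH-101→DH-103) = (6525.8, 459.4, -18838).
So ∂z/∂E = −n_x/n_z = 0.34642 and ∂z/∂N = −n_y/n_z = 0.02439.
Intercept c from DH-101: 188.5 − 20.79 − 3.29 = 164.42.
At (109, 82): z_contact = 37.8 + 2.0 + 164.42 = 204.2 m.
Depth below ground = 237 − 204.2 = 33 m.

33 m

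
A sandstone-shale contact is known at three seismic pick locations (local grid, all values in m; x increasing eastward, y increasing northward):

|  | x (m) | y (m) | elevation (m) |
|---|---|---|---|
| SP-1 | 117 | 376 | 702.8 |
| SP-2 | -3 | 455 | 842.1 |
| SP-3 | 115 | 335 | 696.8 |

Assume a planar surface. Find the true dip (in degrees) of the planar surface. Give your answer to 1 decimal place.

Two edge vectors: SP-1→SP-2 = (-120, 79, 139.3), SP-1→SP-3 = (-2, -41, -6).
Normal n = (SP-1→SP-2) × (SP-1→SP-3) = (5237.3, -998.6, 5078).
So ∂z/∂x = −n_x/n_z = −1.03137 and ∂z/∂y = −n_y/n_z = 0.19665.
Gradient magnitude |∇z| = √(a² + b²) = √(1.06373 + 0.03867) = 1.04995.
True dip = arctan(1.04995) = 46.4°, dipping toward E (azimuth ≈ 101°).

46.4°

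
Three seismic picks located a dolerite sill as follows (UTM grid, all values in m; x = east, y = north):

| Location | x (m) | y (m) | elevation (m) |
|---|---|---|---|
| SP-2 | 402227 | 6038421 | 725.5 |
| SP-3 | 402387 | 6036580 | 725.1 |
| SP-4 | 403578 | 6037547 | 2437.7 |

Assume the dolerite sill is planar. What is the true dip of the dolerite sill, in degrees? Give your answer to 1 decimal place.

53.4°

Let the plane be z = a·x + b·y + c.
SP-3−SP-2: 160a − 1841b = −0.4;  SP-4−SP-2: 1351a − 874b = 1712.2.
Solving gives a = 1.34301, b = 0.11694.
Gradient magnitude |∇z| = √(a² + b²) = √(1.80367 + 0.01367) = 1.34809.
True dip = arctan(1.34809) = 53.4°, dipping toward W (azimuth ≈ 265°).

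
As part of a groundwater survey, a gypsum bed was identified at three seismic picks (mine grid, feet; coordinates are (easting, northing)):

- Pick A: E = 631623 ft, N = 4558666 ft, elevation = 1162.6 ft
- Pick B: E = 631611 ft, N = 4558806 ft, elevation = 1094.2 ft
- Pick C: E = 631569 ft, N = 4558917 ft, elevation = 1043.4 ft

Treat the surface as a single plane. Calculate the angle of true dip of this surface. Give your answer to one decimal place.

27.0°

Two edge vectors: Pick A→Pick B = (-12, 140, -68.4), Pick A→Pick C = (-54, 251, -119.2).
Normal n = (Pick A→Pick B) × (Pick A→Pick C) = (480.4, 2263.2, 4548).
So ∂z/∂E = −n_x/n_z = −0.10563 and ∂z/∂N = −n_y/n_z = −0.49763.
Gradient magnitude |∇z| = √(a² + b²) = √(0.01116 + 0.24763) = 0.50871.
True dip = arctan(0.50871) = 27.0°, dipping toward NNE (azimuth ≈ 012°).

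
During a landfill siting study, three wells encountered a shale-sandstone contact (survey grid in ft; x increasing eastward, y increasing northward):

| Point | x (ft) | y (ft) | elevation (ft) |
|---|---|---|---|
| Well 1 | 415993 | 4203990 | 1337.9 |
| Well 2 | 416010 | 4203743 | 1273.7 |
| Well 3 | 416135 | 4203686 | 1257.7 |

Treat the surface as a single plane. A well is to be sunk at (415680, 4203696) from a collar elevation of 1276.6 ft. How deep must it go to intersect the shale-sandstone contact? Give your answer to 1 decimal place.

Two edge vectors: Well 1→Well 2 = (17, -247, -64.2), Well 1→Well 3 = (142, -304, -80.2).
Normal n = (Well 1→Well 2) × (Well 1→Well 3) = (292.6, -7753, 29906).
So ∂z/∂x = −n_x/n_z = −0.009783990 and ∂z/∂y = −n_y/n_z = 0.259245636.
Intercept c from Well 1: 1337.9 + 4070.07 − 1089866.06 = −1084458.09.
At (415680, 4203696): z_contact = −4067.01 + 1089789.84 − 1084458.09 = 1264.74 ft.
Depth below ground = 1276.6 − 1264.74 = 11.9 ft.

11.9 ft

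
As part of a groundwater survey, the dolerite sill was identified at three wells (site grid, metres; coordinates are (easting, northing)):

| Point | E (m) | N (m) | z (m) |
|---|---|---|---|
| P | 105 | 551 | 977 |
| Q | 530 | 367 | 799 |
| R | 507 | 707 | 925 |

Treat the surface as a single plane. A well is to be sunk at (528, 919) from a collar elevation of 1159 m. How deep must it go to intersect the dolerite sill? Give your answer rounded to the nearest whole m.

165 m

Two edge vectors: P→Q = (425, -184, -178), P→R = (402, 156, -52).
Normal n = (P→Q) × (P→R) = (37336, -49456, 140268).
So ∂z/∂E = −n_x/n_z = −0.26618 and ∂z/∂N = −n_y/n_z = 0.35258.
Intercept c from P: 977 + 27.95 − 194.27 = 810.68.
At (528, 919): z_contact = −140.5 + 324.0 + 810.68 = 994.2 m.
Depth below ground = 1159 − 994.2 = 165 m.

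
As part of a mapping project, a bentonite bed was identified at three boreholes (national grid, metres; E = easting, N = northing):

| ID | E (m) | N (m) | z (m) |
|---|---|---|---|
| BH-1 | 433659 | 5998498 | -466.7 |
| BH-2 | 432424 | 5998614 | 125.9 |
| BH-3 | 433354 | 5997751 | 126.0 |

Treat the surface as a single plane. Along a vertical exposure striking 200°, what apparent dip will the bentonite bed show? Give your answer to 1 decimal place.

Two edge vectors: BH-1→BH-2 = (-1235, 116, 592.6), BH-1→BH-3 = (-305, -747, 592.7).
Normal n = (BH-1→BH-2) × (BH-1→BH-3) = (511425.4, 551241.5, 957925).
So ∂z/∂E = −n_x/n_z = −0.53389 and ∂z/∂N = −n_y/n_z = −0.57545.
Unit vector along 200° is (sin 200°, cos 200°) = (-0.3420, -0.9397).
Slope in that direction = a·(-0.3420) + b·(-0.9397) = 0.72335.
Apparent dip = arctan|0.72335| = 35.9° (true dip is 38.1°, so apparent ≤ true as expected).

35.9°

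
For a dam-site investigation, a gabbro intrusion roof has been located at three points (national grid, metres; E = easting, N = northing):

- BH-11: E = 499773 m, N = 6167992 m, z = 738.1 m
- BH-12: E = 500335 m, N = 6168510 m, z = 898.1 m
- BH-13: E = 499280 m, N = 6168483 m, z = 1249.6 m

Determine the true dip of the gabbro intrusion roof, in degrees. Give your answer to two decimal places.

37.73°

Two edge vectors: BH-11→BH-12 = (562, 518, 160), BH-11→BH-13 = (-493, 491, 511.5).
Normal n = (BH-11→BH-12) × (BH-11→BH-13) = (186397, -366343, 531316).
So ∂z/∂E = −n_x/n_z = −0.35082 and ∂z/∂N = −n_y/n_z = 0.68950.
Gradient magnitude |∇z| = √(a² + b²) = √(0.12308 + 0.47541) = 0.77362.
True dip = arctan(0.77362) = 37.73°, dipping toward SSE (azimuth ≈ 153°).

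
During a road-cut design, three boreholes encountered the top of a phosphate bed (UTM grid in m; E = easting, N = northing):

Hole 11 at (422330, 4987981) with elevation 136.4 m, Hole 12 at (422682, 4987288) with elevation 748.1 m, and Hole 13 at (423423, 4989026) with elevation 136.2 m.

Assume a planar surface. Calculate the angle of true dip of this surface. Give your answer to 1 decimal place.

39.4°

Let the plane be z = a·E + b·N + c.
Hole 12−Hole 11: 352a − 693b = 611.7;  Hole 13−Hole 11: 1093a + 1045b = −0.2.
Solving gives a = 0.56793, b = −0.59421.
Gradient magnitude |∇z| = √(a² + b²) = √(0.32255 + 0.35309) = 0.82197.
True dip = arctan(0.82197) = 39.4°, dipping toward NW (azimuth ≈ 316°).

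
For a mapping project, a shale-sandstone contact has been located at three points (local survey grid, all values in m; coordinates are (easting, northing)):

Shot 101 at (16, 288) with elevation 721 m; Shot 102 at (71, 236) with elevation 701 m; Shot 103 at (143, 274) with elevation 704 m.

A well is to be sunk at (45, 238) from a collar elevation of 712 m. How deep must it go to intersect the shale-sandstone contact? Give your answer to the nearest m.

8 m

Two edge vectors: Shot 101→Shot 102 = (55, -52, -20), Shot 101→Shot 103 = (127, -14, -17).
Normal n = (Shot 101→Shot 102) × (Shot 101→Shot 103) = (604, -1605, 5834).
So ∂z/∂E = −n_x/n_z = −0.10353 and ∂z/∂N = −n_y/n_z = 0.27511.
Intercept c from Shot 101: 721 + 1.66 − 79.23 = 643.42.
At (45, 238): z_contact = −4.7 + 65.5 + 643.42 = 704.2 m.
Depth below ground = 712 − 704.2 = 8 m.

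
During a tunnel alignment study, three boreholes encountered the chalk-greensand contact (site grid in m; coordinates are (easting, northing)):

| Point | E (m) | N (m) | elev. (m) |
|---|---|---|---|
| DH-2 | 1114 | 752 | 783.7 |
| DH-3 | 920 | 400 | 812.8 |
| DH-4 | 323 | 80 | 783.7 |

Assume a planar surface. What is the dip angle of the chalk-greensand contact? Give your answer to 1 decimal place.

11.5°

Let the plane be z = a·E + b·N + c.
DH-3−DH-2: −194a − 352b = 29.1;  DH-4−DH-2: −791a − 672b = 0.
Solving gives a = 0.13207, b = −0.15546.
Gradient magnitude |∇z| = √(a² + b²) = √(0.01744 + 0.02417) = 0.20399.
True dip = arctan(0.20399) = 11.5°, dipping toward NW (azimuth ≈ 320°).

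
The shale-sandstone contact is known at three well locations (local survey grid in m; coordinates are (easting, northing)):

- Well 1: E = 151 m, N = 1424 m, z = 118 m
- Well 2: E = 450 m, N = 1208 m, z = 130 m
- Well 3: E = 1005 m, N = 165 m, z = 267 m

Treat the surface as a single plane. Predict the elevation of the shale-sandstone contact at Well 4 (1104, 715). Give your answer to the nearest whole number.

Let the plane be z = a·E + b·N + c.
Well 2−Well 1: 299a − 216b = 12;  Well 3−Well 1: 854a − 1259b = 149.
Solving gives a = −0.08895, b = −0.17868.
Then c = 118 − a·151 − b·1424 = 385.88.
At (1104, 715): z = −98.2 − 127.8 + 385.88 = 159.9 m.

160 m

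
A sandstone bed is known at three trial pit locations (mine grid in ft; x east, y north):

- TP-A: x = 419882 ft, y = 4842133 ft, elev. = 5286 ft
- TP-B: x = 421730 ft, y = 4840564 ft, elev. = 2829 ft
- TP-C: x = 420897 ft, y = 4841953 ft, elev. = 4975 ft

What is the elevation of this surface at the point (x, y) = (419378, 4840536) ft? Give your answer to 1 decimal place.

Let the plane be z = a·x + b·y + c.
TP-B−TP-A: 1848a − 1569b = −2457;  TP-C−TP-A: 1015a − 180b = −311.
Solving gives a = −0.036272070, b = 1.523243604.
Then c = 5286 − a·419882 − b·4842133 = −7355232.13.
At (419378, 4840536): z = −15211.7 + 7373315.5 − 7355232.13 = 2871.7 ft.

2871.7 ft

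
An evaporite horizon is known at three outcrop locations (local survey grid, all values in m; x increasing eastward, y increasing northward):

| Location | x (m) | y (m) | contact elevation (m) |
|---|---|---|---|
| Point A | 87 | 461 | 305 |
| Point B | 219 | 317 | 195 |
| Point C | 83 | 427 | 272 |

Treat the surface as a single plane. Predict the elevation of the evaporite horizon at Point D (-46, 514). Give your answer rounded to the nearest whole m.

329 m

Let the plane be z = a·x + b·y + c.
Point B−Point A: 132a − 144b = −110;  Point C−Point A: −4a − 34b = −33.
Solving gives a = 0.19984, b = 0.94708.
Then c = 305 − a·87 − b·461 = −148.99.
At (-46, 514): z = −9.2 + 486.8 − 148.99 = 328.6 m.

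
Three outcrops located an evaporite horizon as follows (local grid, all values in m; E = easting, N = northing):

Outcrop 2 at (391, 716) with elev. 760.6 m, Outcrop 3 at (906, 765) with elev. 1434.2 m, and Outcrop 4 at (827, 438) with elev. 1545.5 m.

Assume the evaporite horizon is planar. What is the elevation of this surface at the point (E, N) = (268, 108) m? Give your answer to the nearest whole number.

Let the plane be z = a·E + b·N + c.
Outcrop 3−Outcrop 2: 515a + 49b = 673.6;  Outcrop 4−Outcrop 2: 436a − 278b = 784.9.
Solving gives a = 1.37188, b = −0.67180.
Then c = 760.6 − a·391 − b·716 = 705.20.
At (268, 108): z = 367.7 − 72.6 + 705.20 = 1000.3 m.

1000 m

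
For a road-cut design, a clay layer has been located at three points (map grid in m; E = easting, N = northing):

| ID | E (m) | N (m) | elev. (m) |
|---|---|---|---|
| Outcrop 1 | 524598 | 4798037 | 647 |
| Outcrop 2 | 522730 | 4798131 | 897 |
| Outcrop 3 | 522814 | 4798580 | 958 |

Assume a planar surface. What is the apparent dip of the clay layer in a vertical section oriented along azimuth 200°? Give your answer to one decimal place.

Two edge vectors: Outcrop 1→Outcrop 2 = (-1868, 94, 250), Outcrop 1→Outcrop 3 = (-1784, 543, 311).
Normal n = (Outcrop 1→Outcrop 2) × (Outcrop 1→Outcrop 3) = (-106516, 134948, -846628).
So ∂z/∂E = −n_x/n_z = −0.12581 and ∂z/∂N = −n_y/n_z = 0.15939.
Unit vector along 200° is (sin 200°, cos 200°) = (-0.3420, -0.9397).
Slope in that direction = a·(-0.3420) + b·(-0.9397) = −0.10675.
Apparent dip = arctan|0.10675| = 6.1° (true dip is 11.5°, so apparent ≤ true as expected).

6.1°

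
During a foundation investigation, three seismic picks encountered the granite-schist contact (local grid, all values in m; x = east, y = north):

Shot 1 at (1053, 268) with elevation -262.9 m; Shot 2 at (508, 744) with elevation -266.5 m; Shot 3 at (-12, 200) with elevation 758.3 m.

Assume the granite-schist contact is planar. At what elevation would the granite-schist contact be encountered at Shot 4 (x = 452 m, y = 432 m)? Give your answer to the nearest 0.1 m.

104.9 m

Two edge vectors: Shot 1→Shot 2 = (-545, 476, -3.6), Shot 1→Shot 3 = (-1065, -68, 1021.2).
Normal n = (Shot 1→Shot 2) × (Shot 1→Shot 3) = (485846.4, 560388, 544000).
So ∂z/∂x = −n_x/n_z = −0.893100 and ∂z/∂y = −n_y/n_z = −1.030125.
Intercept c from Shot 1: -262.9 + 940.43 + 276.07 = 953.61.
At (452, 432): z = −403.7 − 445.0 + 953.61 = 104.9 m.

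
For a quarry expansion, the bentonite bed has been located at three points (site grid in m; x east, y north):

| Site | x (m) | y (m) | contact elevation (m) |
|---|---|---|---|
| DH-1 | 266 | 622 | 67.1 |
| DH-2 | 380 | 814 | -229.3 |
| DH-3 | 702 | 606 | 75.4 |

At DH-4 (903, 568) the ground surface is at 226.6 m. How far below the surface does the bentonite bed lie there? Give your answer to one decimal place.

Two edge vectors: DH-1→DH-2 = (114, 192, -296.4), DH-1→DH-3 = (436, -16, 8.3).
Normal n = (DH-1→DH-2) × (DH-1→DH-3) = (-3148.8, -130176.6, -85536).
So ∂z/∂x = −n_x/n_z = −0.03681 and ∂z/∂y = −n_y/n_z = −1.52189.
Intercept c from DH-1: 67.1 + 9.79 + 946.62 = 1023.51.
At (903, 568): z_contact = −33.24 − 864.43 + 1023.51 = 125.83 m.
Depth below ground = 226.6 − 125.83 = 100.8 m.

100.8 m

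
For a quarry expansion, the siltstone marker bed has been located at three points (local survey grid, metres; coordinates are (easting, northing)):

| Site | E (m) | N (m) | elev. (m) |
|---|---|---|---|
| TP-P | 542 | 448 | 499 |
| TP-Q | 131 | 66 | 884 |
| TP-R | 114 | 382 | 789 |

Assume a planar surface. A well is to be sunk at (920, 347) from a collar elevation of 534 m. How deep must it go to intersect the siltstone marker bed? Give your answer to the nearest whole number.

238 m

Let the plane be z = a·E + b·N + c.
TP-Q−TP-P: −411a − 382b = 385;  TP-R−TP-P: −428a − 66b = 290.
Solving gives a = −0.62602, b = −0.33431.
Then c = 499 − a·542 − b·448 = 988.07.
At (920, 347): z_contact = −575.9 − 116.0 + 988.07 = 296.1 m.
Depth below ground = 534 − 296.1 = 238 m.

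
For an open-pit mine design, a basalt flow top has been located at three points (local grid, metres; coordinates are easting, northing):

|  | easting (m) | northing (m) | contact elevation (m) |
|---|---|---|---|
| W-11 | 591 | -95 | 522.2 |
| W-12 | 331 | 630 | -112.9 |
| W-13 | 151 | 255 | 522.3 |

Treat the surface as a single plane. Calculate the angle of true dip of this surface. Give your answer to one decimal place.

Let the plane be z = a·easting + b·northing + c.
W-12−W-11: −260a + 725b = −635.1;  W-13−W-11: −440a + 350b = 0.1.
Solving gives a = −0.97525, b = −1.22575.
Gradient magnitude |∇z| = √(a² + b²) = √(0.95112 + 1.50245) = 1.56639.
True dip = arctan(1.56639) = 57.4°, dipping toward NE (azimuth ≈ 039°).

57.4°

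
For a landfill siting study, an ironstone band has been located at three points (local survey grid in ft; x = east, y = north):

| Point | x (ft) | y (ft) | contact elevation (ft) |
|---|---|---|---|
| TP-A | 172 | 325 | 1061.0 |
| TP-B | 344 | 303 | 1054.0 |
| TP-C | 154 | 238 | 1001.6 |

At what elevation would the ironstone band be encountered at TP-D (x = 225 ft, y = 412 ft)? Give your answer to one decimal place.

1122.0 ft

Two edge vectors: TP-A→TP-B = (172, -22, -7), TP-A→TP-C = (-18, -87, -59.4).
Normal n = (TP-A→TP-B) × (TP-A→TP-C) = (697.8, 10342.8, -15360).
So ∂z/∂x = −n_x/n_z = 0.04543 and ∂z/∂y = −n_y/n_z = 0.67336.
Intercept c from TP-A: 1061 − 7.81 − 218.84 = 834.34.
At (225, 412): z = 10.2 + 277.4 + 834.34 = 1122.0 ft.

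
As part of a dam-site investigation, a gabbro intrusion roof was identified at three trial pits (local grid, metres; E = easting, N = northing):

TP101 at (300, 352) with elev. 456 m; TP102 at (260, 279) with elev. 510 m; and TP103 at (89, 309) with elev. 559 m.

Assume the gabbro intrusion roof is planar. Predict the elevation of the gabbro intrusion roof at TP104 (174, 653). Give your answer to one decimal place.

Let the plane be z = a·E + b·N + c.
TP102−TP101: −40a − 73b = 54;  TP103−TP101: −211a − 43b = 103.
Solving gives a = −0.37981, b = −0.53161.
Then c = 456 − a·300 − b·352 = 757.07.
At (174, 653): z = −66.1 − 347.1 + 757.07 = 343.8 m.

343.8 m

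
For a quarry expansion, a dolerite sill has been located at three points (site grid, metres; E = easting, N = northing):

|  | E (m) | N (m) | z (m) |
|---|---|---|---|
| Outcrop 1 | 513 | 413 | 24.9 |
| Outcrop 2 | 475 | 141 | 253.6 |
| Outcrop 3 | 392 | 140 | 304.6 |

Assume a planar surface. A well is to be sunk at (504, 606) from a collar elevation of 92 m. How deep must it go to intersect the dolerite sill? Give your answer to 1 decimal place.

Two edge vectors: Outcrop 1→Outcrop 2 = (-38, -272, 228.7), Outcrop 1→Outcrop 3 = (-121, -273, 279.7).
Normal n = (Outcrop 1→Outcrop 2) × (Outcrop 1→Outcrop 3) = (-13643.3, -17044.1, -22538).
So ∂z/∂E = −n_x/n_z = −0.60535 and ∂z/∂N = −n_y/n_z = −0.75624.
Intercept c from Outcrop 1: 24.9 + 310.54 + 312.33 = 647.77.
At (504, 606): z_contact = −305.09 − 458.28 + 647.77 = -115.61 m.
Depth below ground = 92 − (-115.61) = 207.6 m.

207.6 m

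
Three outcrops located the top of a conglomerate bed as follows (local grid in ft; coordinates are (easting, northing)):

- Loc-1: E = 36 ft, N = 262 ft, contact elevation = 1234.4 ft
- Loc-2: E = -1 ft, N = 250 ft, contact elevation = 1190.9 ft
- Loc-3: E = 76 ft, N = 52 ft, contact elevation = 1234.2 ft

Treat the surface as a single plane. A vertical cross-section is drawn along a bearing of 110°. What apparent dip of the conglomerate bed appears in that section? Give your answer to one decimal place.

44.1°

Let the plane be z = a·E + b·N + c.
Loc-2−Loc-1: −37a − 12b = −43.5;  Loc-3−Loc-1: 40a − 210b = −0.2.
Solving gives a = 1.10698, b = 0.21181.
Unit vector along 110° is (sin 110°, cos 110°) = (0.9397, -0.3420).
Slope in that direction = a·(0.9397) + b·(-0.3420) = 0.96778.
Apparent dip = arctan|0.96778| = 44.1° (true dip is 48.4°, so apparent ≤ true as expected).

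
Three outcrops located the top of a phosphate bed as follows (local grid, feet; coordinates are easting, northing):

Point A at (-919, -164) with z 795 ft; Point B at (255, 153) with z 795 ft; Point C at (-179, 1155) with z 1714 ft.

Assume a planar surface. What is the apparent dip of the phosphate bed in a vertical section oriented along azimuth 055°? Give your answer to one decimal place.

Let the plane be z = a·easting + b·northing + c.
Point B−Point A: 1174a + 317b = 0;  Point C−Point A: 740a + 1319b = 919.
Solving gives a = −0.22172, b = 0.82113.
Unit vector along 055° is (sin 55°, cos 55°) = (0.8192, 0.5736).
Slope in that direction = a·(0.8192) + b·(0.5736) = 0.28936.
Apparent dip = arctan|0.28936| = 16.1° (true dip is 40.4°, so apparent ≤ true as expected).

16.1°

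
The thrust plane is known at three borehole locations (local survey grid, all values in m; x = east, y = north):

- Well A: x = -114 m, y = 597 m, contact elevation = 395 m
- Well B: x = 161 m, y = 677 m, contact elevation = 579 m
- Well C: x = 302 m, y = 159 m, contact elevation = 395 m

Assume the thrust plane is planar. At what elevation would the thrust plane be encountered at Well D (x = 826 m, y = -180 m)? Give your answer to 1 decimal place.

500.9 m

Let the plane be z = a·x + b·y + c.
Well B−Well A: 275a + 80b = 184;  Well C−Well A: 416a − 438b = 0.
Solving gives a = 0.52424, b = 0.49791.
Then c = 395 − a·-114 − b·597 = 157.51.
At (826, -180): z = 433.0 − 89.6 + 157.51 = 500.9 m.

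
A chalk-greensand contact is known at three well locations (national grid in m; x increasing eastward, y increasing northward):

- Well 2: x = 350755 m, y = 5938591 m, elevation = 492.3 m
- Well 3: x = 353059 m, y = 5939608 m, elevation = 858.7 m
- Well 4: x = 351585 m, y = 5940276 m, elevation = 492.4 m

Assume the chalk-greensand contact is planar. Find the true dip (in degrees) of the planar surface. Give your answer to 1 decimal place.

Let the plane be z = a·x + b·y + c.
Well 3−Well 2: 2304a + 1017b = 366.4;  Well 4−Well 2: 830a + 1685b = 0.1.
Solving gives a = 0.20318, b = −0.10002.
Gradient magnitude |∇z| = √(a² + b²) = √(0.04128 + 0.01000) = 0.22646.
True dip = arctan(0.22646) = 12.8°, dipping toward WNW (azimuth ≈ 296°).

12.8°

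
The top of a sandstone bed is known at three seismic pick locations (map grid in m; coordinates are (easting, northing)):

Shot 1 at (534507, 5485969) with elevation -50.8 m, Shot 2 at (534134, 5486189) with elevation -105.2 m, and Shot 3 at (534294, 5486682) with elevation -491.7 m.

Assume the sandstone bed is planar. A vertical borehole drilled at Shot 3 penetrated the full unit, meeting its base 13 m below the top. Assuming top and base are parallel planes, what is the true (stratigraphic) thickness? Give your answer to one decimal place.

10.4 m

Two edge vectors: Shot 1→Shot 2 = (-373, 220, -54.4), Shot 1→Shot 3 = (-213, 713, -440.9).
Normal n = (Shot 1→Shot 2) × (Shot 1→Shot 3) = (-58210.8, -152868.5, -219089).
So ∂z/∂E = −n_x/n_z = −0.26569 and ∂z/∂N = −n_y/n_z = −0.69775.
|∇z| = √(a²+b²) = 0.74662, so dip δ = arctan(0.74662) = 36.75°.
True thickness = vertical thickness × cos δ = 13 × cos 36.75° = 10.4 m.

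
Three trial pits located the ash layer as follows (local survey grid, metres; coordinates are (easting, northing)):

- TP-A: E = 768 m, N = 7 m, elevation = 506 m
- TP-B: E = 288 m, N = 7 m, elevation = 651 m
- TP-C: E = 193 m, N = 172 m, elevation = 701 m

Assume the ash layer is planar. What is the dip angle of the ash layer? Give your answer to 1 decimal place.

Let the plane be z = a·E + b·N + c.
TP-B−TP-A: −480a + 0b = 145;  TP-C−TP-A: −575a + 165b = 195.
Solving gives a = −0.30208, b = 0.12910.
Gradient magnitude |∇z| = √(a² + b²) = √(0.09125 + 0.01667) = 0.32851.
True dip = arctan(0.32851) = 18.2°, dipping toward ESE (azimuth ≈ 113°).

18.2°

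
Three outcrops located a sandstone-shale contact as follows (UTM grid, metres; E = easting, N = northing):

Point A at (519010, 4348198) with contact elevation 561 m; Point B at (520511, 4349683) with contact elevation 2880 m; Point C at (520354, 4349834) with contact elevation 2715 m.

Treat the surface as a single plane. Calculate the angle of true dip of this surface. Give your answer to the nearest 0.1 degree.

Two edge vectors: Point A→Point B = (1501, 1485, 2319), Point A→Point C = (1344, 1636, 2154).
Normal n = (Point A→Point B) × (Point A→Point C) = (-595194, -116418, 459796).
So ∂z/∂E = −n_x/n_z = 1.29447 and ∂z/∂N = −n_y/n_z = 0.25319.
Gradient magnitude |∇z| = √(a² + b²) = √(1.67566 + 0.06411) = 1.31900.
True dip = arctan(1.31900) = 52.8°, dipping toward W (azimuth ≈ 259°).

52.8°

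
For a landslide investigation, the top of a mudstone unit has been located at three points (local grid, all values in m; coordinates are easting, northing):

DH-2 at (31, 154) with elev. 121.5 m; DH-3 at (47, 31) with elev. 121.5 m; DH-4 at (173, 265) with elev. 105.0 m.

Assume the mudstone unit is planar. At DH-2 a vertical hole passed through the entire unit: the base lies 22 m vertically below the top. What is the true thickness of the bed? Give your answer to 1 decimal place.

Let the plane be z = a·easting + b·northing + c.
DH-3−DH-2: 16a − 123b = 0;  DH-4−DH-2: 142a + 111b = −16.5.
Solving gives a = −0.10547, b = −0.01372.
|∇z| = √(a²+b²) = 0.10636, so dip δ = arctan(0.10636) = 6.07°.
True thickness = vertical thickness × cos δ = 22 × cos 6.07° = 21.9 m.

21.9 m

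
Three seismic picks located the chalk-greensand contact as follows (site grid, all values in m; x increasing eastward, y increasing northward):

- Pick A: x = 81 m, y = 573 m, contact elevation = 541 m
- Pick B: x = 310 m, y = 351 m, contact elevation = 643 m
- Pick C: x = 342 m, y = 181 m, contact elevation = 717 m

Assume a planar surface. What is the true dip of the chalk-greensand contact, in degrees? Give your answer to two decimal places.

Two edge vectors: Pick A→Pick B = (229, -222, 102), Pick A→Pick C = (261, -392, 176).
Normal n = (Pick A→Pick B) × (Pick A→Pick C) = (912, -13682, -31826).
So ∂z/∂x = −n_x/n_z = 0.02866 and ∂z/∂y = −n_y/n_z = −0.42990.
Gradient magnitude |∇z| = √(a² + b²) = √(0.00082 + 0.18481) = 0.43085.
True dip = arctan(0.43085) = 23.31°, dipping toward N (azimuth ≈ 356°).

23.31°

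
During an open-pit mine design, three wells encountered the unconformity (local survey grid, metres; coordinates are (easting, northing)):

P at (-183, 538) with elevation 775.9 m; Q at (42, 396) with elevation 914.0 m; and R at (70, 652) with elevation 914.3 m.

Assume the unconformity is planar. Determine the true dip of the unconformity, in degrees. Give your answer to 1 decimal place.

Let the plane be z = a·E + b·N + c.
Q−P: 225a − 142b = 138.1;  R−P: 253a + 114b = 138.4.
Solving gives a = 0.57484, b = −0.06170.
Gradient magnitude |∇z| = √(a² + b²) = √(0.33044 + 0.00381) = 0.57814.
True dip = arctan(0.57814) = 30.0°, dipping toward W (azimuth ≈ 276°).

30.0°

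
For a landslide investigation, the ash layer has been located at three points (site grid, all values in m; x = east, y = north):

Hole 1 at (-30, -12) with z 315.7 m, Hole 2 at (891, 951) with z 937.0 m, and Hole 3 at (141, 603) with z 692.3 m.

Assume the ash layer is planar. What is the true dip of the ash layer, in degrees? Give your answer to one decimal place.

31.0°

Let the plane be z = a·x + b·y + c.
Hole 2−Hole 1: 921a + 963b = 621.3;  Hole 3−Hole 1: 171a + 615b = 376.6.
Solving gives a = 0.04837, b = 0.59891.
Gradient magnitude |∇z| = √(a² + b²) = √(0.00234 + 0.35869) = 0.60086.
True dip = arctan(0.60086) = 31.0°, dipping toward S (azimuth ≈ 185°).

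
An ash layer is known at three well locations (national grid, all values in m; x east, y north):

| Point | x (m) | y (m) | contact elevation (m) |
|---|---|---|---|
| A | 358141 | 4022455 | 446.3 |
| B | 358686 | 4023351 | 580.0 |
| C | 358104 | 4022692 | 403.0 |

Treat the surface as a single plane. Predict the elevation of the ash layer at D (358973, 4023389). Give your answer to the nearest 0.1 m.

Two edge vectors: A→B = (545, 896, 133.7), A→C = (-37, 237, -43.3).
Normal n = (A→B) × (A→C) = (-70483.7, 18651.6, 162317).
So ∂z/∂x = −n_x/n_z = 0.434234861 and ∂z/∂y = −n_y/n_z = −0.114908482.
Intercept c from A: 446.3 − 155517.31 + 462214.20 = 307143.19.
At (358973, 4023389): z = 155878.6 − 462321.5 + 307143.19 = 700.3 m.

700.3 m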